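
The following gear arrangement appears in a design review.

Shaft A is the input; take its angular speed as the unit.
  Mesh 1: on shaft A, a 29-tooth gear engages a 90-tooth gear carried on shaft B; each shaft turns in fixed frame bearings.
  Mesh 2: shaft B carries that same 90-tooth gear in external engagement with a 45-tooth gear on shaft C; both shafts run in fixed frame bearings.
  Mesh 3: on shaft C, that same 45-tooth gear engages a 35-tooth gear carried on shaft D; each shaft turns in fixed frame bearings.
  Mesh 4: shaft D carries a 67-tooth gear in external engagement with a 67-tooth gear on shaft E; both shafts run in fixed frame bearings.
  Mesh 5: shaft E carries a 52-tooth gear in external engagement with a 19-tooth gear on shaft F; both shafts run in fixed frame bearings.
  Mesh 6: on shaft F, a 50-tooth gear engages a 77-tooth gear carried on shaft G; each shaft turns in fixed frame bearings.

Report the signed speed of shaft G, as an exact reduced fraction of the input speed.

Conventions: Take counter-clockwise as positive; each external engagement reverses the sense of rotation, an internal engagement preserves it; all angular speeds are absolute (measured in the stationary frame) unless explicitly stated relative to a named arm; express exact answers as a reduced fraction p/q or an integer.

6-mesh fixed-axis compound train (all bearings frame-fixed)
mesh 1 [29T→90T]: |ω|/ω_in = 1×29/90 = 29/90, sense flips to −
mesh 2 [90T→45T]: |ω|/ω_in = (29/90)×90/45 = 29/45, sense flips to +
mesh 3 [45T→35T]: |ω|/ω_in = (29/45)×45/35 = 29/35, sense flips to −
mesh 4 [67T→67T]: |ω|/ω_in = (29/35)×67/67 = 29/35, sense flips to +
mesh 5 [52T→19T]: |ω|/ω_in = (29/35)×52/19 = 1508/665, sense flips to −
mesh 6 [50T→77T]: |ω|/ω_in = (1508/665)×50/77 = 15080/10241, sense flips to +
signed output speed (× input speed) = 15080/10241

15080/10241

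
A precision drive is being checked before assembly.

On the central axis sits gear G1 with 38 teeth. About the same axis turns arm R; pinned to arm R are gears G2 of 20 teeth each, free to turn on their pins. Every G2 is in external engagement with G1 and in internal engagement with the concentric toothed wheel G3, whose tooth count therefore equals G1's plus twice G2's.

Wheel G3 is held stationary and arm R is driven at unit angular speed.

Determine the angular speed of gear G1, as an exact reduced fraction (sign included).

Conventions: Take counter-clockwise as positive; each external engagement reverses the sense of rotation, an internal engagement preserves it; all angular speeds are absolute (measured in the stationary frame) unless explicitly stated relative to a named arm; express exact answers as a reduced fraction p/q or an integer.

58/19

class = planetary set [G3 = 38+2·20 = 78; Willis about the carrier]
ring teeth: 38 + 2·20 = 78
38(ω_sun−ω_arm) = −78(ω_ring−ω_arm),  ω_ring = 0, ω_arm = 1
ω_sun = 1 − (78/38)(0−1) = 58/19
exact speed ratio = 58/19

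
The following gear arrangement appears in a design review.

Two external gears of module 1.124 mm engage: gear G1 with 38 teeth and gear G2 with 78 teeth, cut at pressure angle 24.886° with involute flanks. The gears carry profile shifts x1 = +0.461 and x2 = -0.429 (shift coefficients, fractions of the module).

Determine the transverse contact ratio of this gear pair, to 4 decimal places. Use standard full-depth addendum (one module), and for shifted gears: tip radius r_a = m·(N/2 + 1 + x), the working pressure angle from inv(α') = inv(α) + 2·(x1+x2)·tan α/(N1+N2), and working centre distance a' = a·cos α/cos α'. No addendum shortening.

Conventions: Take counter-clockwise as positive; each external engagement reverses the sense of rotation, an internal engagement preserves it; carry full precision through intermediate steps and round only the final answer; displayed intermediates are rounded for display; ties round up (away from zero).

class = single-mesh tooth geometry [involute pair 38T × 78T, m = 1.124]
base radii: r_b1 = 19.373028, r_b2 = 39.765690
tip radii: r_a1 = 22.998164, r_a2 = 44.477804
inv(α') = inv(24.886°) + 2·(+0.461-0.429)·tan α/(38+78) = 0.02980088  ⇒  α' = 24.95393°
a' = a·cos α / cos α' = 65.1920·cos 24.886°/cos 24.95393° = 65.227922
action lengths: √(r_a1²−r_b1²) = 12.393600, √(r_a2²−r_b2²) = 19.923979
base pitch p_b = π·m·cos α = 3.203272
CR = (12.393600 + 19.923979 − 65.227922·sin 24.95393°)/3.203272 = 1.498033
contact ratio ≈ 1.4980

1.4980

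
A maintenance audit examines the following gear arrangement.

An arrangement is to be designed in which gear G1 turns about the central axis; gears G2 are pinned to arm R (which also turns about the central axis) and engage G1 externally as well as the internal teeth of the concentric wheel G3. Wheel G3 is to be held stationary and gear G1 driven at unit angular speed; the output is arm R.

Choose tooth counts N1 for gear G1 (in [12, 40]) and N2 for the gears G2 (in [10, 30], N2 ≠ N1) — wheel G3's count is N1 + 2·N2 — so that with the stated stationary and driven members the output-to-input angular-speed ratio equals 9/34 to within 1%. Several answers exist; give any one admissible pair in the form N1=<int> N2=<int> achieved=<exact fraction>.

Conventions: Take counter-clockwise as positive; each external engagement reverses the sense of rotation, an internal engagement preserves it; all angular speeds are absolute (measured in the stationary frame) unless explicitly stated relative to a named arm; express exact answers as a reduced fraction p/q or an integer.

N1=18 N2=16 achieved=9/34

class = planetary set [ratio 9/34 wanted; Willis about the carrier]
Willis with ω_ring = 0: ω_arm/ω_sun = N1/(N1+N3); set equal to 9/34  ⇒  N3/N1 = 1/(9/34) − 1 = 25/9
N3 = N1 + 2·N2  ⇒  N2/N1 = (N3/N1 − 1)/2 = (25/9 − 1)/2 = 8/9
smallest multiple with N1 ≥ 12 and N2 ≥ 10: k = 2  ⇒  N1 = 2·9 = 18, N2 = 2·8 = 16 (N1 ≤ 40, N2 ≤ 30, N2 ≠ N1 ✓), N3 = 18 + 2·16 = 50
check: N1/(N1+N3) with N1 = 18, N3 = 50 gives 9/34; |achieved − target| = 0 ≤ 9/3400 ✓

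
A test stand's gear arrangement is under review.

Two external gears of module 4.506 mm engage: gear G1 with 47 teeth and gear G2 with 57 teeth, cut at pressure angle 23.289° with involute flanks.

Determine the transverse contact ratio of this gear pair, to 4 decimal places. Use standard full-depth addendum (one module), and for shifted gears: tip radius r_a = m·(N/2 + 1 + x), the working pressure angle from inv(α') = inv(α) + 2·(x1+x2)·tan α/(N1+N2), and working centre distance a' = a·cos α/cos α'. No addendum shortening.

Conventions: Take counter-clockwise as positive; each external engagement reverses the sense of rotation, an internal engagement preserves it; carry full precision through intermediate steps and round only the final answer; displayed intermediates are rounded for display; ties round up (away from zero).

recognized (one external pair, fixed centres): single-mesh tooth geometry, m = 4.506, N1 = 47, N2 = 57
base radii: r_b1 = 97.263245, r_b2 = 117.957553
tip radii: r_a1 = 110.397000, r_a2 = 132.927000
no profile shift: α' = α, a' = a
action lengths: √(r_a1²−r_b1²) = 52.224120, √(r_a2²−r_b2²) = 61.282975
base pitch p_b = π·m·cos α = 13.002617
CR = (52.224120 + 61.282975 − 234.312000·sin 23.28900°)/13.002617 = 1.604858
contact ratio ≈ 1.6049

1.6049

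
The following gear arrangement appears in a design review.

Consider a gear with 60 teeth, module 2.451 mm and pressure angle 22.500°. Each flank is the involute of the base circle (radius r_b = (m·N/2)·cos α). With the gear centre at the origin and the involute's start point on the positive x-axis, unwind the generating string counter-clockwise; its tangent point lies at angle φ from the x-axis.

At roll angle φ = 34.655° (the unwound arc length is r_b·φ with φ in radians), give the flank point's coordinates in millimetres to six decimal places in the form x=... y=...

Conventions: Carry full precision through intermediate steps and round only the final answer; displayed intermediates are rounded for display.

x=79.245413 y=4.829659

class = single-mesh tooth geometry [base-circle involute, m = 2.451, 60T]
pitch radius r_p = m·N/2 = 2.451·60/2 = 73.530000
base radius r_b = r_p·cos α = 73.530000·cos 22.500° = 67.932862
roll angle φ = 34.655° = 0.60484385 rad
x = r_b·(cos φ + φ·sin φ) = 79.245413
y = r_b·(sin φ − φ·cos φ) = 4.829659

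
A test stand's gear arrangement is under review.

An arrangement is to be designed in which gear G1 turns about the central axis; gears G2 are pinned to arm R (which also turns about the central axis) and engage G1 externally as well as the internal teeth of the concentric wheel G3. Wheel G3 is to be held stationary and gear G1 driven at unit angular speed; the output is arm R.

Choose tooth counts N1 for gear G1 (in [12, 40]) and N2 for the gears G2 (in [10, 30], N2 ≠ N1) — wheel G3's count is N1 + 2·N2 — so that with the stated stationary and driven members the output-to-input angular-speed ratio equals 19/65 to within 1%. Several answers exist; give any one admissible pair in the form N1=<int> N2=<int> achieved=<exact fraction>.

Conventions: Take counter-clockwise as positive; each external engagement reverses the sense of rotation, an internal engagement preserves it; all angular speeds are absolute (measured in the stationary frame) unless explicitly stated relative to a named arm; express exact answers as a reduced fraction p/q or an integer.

N1=38 N2=27 achieved=19/65

class = planetary set [ratio 19/65 wanted; Willis about the carrier]
Willis with ω_ring = 0: ω_arm/ω_sun = N1/(N1+N3); set equal to 19/65  ⇒  N3/N1 = 1/(19/65) − 1 = 46/19
N3 = N1 + 2·N2  ⇒  N2/N1 = (N3/N1 − 1)/2 = (46/19 − 1)/2 = 27/38
smallest multiple with N1 ≥ 12 and N2 ≥ 10: k = 1  ⇒  N1 = 1·38 = 38, N2 = 1·27 = 27 (N1 ≤ 40, N2 ≤ 30, N2 ≠ N1 ✓), N3 = 38 + 2·27 = 92
check: N1/(N1+N3) with N1 = 38, N3 = 92 gives 19/65; |achieved − target| = 0 ≤ 19/6500 ✓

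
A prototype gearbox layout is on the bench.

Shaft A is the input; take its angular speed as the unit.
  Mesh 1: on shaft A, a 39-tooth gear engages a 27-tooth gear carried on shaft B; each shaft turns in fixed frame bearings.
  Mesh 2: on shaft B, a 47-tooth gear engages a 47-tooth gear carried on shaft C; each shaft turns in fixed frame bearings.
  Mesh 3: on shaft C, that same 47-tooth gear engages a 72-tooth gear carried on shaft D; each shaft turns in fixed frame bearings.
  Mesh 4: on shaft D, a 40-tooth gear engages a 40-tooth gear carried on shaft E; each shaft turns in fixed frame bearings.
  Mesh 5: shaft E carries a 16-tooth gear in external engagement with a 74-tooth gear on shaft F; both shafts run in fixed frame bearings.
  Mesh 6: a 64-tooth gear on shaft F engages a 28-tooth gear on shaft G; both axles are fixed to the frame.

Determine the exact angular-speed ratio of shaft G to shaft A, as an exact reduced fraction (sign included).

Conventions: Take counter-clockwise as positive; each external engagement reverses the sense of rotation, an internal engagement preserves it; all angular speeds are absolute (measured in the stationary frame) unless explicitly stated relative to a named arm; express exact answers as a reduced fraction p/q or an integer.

9776/20979

class = fixed-axis compound train [6 meshes; 6 ratios multiply, 6 sense flips]
mesh 1 [39T→27T]: running ratio 13/9, sense −
mesh 2 [47T→47T]: running ratio 13/9, sense +
mesh 3 [47T→72T]: running ratio 611/648, sense −
mesh 4 [40T→40T]: running ratio 611/648, sense +
mesh 5 [16T→74T]: running ratio 611/2997, sense −
mesh 6 [64T→28T]: running ratio 9776/20979, sense +
ω_out/ω_in = 9776/20979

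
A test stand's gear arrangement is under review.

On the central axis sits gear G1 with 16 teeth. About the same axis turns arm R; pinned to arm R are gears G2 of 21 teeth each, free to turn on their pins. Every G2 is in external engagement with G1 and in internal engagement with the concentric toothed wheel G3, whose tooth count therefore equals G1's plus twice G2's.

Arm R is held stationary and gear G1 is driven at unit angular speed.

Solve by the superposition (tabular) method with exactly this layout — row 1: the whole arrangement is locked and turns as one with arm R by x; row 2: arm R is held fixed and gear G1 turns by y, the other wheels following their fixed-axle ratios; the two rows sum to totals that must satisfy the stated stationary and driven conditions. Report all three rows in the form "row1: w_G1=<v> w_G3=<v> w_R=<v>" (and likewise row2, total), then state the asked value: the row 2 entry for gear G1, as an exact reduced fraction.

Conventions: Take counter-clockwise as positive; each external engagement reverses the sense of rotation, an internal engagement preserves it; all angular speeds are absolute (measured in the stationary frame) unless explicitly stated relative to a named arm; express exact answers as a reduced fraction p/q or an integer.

row1: w_G1=0 w_G3=0 w_R=0
row2: w_G1=1 w_G3=-8/29 w_R=0
total: w_G1=1 w_G3=-8/29 w_R=0
asked value: 1

class = planetary set [G3 = 16+2·21 = 58; Willis about the carrier]
superposition row 1 [locked train]: every member turns x
superposition row 2 [arm held]: sun y, ring −(16/58)·y, arm 0
boundary: total ω_arm = x = 0 and total ω_sun = x + y = 1  ⇒  y = 1, x = 0
row 2 ring = −(16/58)·1 = -8/29
totals (row 1 + row 2): sun 0 + 1 = 1, ring 0 + (-8/29) = -8/29, arm 0 + 0 = 0
asked cell (row2, sun) = 1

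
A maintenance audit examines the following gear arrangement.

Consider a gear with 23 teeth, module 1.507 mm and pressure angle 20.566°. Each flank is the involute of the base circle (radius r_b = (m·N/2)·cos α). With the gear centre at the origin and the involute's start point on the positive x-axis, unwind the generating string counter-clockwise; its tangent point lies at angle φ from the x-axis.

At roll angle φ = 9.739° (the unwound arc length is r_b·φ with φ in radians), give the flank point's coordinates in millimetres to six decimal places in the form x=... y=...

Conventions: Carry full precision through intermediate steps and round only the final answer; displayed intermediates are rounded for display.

x=16.458709 y=0.026486

single-mesh involute tooth geometry (23T wheel at module 1.507)
pitch radius r_p = m·N/2 = 1.507·23/2 = 17.330500
base radius r_b = r_p·cos α = 17.330500·cos 20.566° = 16.225995
roll angle φ = 9.739° = 0.16997762 rad
x = r_b·(cos φ + φ·sin φ) = 16.458709
y = r_b·(sin φ − φ·cos φ) = 0.026486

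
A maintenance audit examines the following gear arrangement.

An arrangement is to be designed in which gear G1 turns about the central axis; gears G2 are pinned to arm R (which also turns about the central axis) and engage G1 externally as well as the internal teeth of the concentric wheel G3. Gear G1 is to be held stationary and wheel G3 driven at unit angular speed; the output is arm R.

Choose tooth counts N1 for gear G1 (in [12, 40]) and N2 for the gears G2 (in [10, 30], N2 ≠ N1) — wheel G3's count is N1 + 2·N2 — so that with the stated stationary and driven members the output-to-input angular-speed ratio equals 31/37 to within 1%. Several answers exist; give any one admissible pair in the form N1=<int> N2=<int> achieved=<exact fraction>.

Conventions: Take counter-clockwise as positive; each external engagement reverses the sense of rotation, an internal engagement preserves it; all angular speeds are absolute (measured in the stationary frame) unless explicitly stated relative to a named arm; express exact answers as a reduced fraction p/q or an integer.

N1=12 N2=25 achieved=31/37

design class (target 31/37): planetary set
Willis with ω_sun = 0: ω_arm/ω_ring = N3/(N1+N3); set equal to 31/37  ⇒  N3/N1 = (31/37)/(1 − 31/37) = 31/6
N3 = N1 + 2·N2  ⇒  N2/N1 = (N3/N1 − 1)/2 = (31/6 − 1)/2 = 25/12
smallest multiple with N1 ≥ 12 and N2 ≥ 10: k = 1  ⇒  N1 = 1·12 = 12, N2 = 1·25 = 25 (N1 ≤ 40, N2 ≤ 30, N2 ≠ N1 ✓), N3 = 12 + 2·25 = 62
check: N3/(N1+N3) with N1 = 12, N3 = 62 gives 31/37; |achieved − target| = 0 ≤ 31/3700 ✓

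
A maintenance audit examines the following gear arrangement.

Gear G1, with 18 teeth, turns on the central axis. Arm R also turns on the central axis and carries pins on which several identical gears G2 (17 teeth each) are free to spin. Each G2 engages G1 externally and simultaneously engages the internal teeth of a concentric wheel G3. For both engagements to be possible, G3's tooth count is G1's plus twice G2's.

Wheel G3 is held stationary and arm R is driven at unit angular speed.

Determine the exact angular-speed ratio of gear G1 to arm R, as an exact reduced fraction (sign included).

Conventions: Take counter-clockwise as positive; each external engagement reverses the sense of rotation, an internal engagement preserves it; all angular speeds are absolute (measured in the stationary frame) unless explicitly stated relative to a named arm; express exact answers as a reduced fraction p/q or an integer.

recognized (axles ride arm R): planetary set, 18/17/52 teeth
ring teeth: 18 + 2·17 = 52
18(ω_sun−ω_arm) = −52(ω_ring−ω_arm),  ω_ring = 0, ω_arm = 1
ω_sun = 1 − (52/18)(0−1) = 35/9
ω_out/ω_in = 35/9

35/9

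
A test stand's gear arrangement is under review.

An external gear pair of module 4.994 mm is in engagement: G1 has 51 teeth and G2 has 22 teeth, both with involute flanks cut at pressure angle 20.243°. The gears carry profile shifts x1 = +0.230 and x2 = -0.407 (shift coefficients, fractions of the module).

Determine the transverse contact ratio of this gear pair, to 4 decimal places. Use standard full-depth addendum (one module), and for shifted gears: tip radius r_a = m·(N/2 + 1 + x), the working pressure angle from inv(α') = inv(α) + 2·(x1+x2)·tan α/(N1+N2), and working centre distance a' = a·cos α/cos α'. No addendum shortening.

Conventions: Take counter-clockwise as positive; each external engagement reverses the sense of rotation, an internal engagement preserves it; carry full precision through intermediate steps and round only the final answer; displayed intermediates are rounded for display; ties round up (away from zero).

1.7311

recognized (one external pair, fixed centres): single-mesh tooth geometry, m = 4.994, N1 = 51, N2 = 22
base radii: r_b1 = 119.481236, r_b2 = 51.540925
tip radii: r_a1 = 133.489620, r_a2 = 57.895442
inv(α') = inv(20.243°) + 2·(+0.230-0.407)·tan α/(51+22) = 0.01368535  ⇒  α' = 19.45694°
a' = a·cos α / cos α' = 182.2810·cos 20.243°/cos 19.45694° = 181.380416
action lengths: √(r_a1²−r_b1²) = 59.529092, √(r_a2²−r_b2²) = 26.370726
base pitch p_b = π·m·cos α = 14.720054
CR = (59.529092 + 26.370726 − 181.380416·sin 19.45694°)/14.720054 = 1.731129
contact ratio ≈ 1.7311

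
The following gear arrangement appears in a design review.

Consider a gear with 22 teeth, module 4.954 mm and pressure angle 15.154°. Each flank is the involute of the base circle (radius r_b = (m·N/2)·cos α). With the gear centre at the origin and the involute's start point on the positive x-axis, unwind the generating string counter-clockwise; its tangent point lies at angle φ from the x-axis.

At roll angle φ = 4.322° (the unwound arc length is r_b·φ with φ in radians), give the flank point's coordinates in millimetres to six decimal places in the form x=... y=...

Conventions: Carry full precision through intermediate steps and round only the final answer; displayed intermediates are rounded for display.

x=52.748498 y=0.007521

single-mesh involute tooth geometry (22T wheel at module 4.954)
pitch radius r_p = m·N/2 = 4.954·22/2 = 54.494000
base radius r_b = r_p·cos α = 54.494000·cos 15.154° = 52.599063
roll angle φ = 4.322° = 0.07543313 rad
x = r_b·(cos φ + φ·sin φ) = 52.748498
y = r_b·(sin φ − φ·cos φ) = 0.007521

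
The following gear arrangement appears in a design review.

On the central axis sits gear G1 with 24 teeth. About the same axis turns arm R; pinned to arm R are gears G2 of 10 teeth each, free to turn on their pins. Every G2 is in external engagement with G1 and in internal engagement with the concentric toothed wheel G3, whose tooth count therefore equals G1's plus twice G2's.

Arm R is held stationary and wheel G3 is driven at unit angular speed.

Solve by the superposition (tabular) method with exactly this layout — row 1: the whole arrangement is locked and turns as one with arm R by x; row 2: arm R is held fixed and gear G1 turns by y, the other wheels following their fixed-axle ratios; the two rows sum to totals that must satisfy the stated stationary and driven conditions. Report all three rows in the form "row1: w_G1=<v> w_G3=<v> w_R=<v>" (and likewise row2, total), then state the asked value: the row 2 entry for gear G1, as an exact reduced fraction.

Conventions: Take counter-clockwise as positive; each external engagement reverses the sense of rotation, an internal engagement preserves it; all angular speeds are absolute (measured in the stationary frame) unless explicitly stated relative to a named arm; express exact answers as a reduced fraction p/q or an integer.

row1: w_G1=0 w_G3=0 w_R=0
row2: w_G1=-11/6 w_G3=1 w_R=0
total: w_G1=-11/6 w_G3=1 w_R=0
asked value: -11/6

class = planetary set [G3 = 24+2·10 = 44; Willis about the carrier]
row 1: whole set turns with the arm by x
row 2: sun turns y, ring = −(24/44)·y, arm 0
boundary: total ω_arm = x = 0 and total ω_ring = x − (24/44)·y = 1  ⇒  y = -11/6, x = 0
row 2 ring = −(24/44)·(-11/6) = 1
totals (row 1 + row 2): sun 0 + (-11/6) = -11/6, ring 0 + 1 = 1, arm 0 + 0 = 0
asked cell (row2, sun) = -11/6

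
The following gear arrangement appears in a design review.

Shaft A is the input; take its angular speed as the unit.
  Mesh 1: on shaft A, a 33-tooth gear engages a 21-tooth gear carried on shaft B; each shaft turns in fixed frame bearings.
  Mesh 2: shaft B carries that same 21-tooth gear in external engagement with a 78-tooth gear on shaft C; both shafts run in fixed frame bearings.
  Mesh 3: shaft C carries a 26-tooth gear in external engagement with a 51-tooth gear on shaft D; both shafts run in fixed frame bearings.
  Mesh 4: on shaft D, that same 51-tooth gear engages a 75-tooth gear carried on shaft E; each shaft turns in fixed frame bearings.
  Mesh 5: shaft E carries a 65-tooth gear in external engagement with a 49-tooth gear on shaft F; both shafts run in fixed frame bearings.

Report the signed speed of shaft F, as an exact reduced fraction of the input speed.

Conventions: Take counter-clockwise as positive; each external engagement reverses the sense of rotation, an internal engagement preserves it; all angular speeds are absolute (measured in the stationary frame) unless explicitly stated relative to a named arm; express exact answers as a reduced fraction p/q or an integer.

5-mesh fixed-axis compound train (all bearings frame-fixed)
mesh 1 [33T→21T]: |ω|/ω_in = 1×33/21 = 11/7, sense flips to −
mesh 2 [21T→78T]: |ω|/ω_in = (11/7)×21/78 = 11/26, sense flips to +
mesh 3 [26T→51T]: |ω|/ω_in = (11/26)×26/51 = 11/51, sense flips to −
mesh 4 [51T→75T]: |ω|/ω_in = (11/51)×51/75 = 11/75, sense flips to +
mesh 5 [65T→49T]: |ω|/ω_in = (11/75)×65/49 = 143/735, sense flips to −
signed output speed (× input speed) = -143/735

-143/735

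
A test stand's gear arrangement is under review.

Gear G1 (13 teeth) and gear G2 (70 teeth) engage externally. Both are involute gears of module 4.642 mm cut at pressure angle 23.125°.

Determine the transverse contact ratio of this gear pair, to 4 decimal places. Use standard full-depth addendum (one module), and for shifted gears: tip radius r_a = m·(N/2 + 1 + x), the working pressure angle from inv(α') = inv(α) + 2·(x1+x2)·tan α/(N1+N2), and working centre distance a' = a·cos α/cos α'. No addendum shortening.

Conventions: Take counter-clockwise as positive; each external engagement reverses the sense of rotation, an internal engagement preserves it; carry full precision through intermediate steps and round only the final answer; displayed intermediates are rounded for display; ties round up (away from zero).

single-mesh involute tooth geometry (13T engaging 70T at module 4.642)
base radii: r_b1 = 27.748606, r_b2 = 149.415571
tip radii: r_a1 = 34.815000, r_a2 = 167.112000
no profile shift: α' = α, a' = a
action lengths: √(r_a1²−r_b1²) = 21.026152, √(r_a2²−r_b2²) = 74.842552
base pitch p_b = π·m·cos α = 13.411510
CR = (21.026152 + 74.842552 − 192.643000·sin 23.12500°)/13.411510 = 1.506944
contact ratio ≈ 1.5069

1.5069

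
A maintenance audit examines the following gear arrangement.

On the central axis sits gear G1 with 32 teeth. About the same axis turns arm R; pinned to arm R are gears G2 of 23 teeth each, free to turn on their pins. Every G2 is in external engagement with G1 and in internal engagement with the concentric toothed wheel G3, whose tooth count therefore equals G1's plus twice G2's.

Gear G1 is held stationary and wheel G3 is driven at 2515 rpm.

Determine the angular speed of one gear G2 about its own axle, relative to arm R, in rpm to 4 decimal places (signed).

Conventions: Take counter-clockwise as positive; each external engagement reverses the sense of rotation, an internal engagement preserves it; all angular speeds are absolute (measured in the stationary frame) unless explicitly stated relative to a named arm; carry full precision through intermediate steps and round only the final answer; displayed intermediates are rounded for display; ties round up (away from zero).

+2481.2016 rpm

topology: planetary set — G1 32T / G2 23T / G3 78T, arm = carrier (Willis)
normalise by the input: solve with ω_ring = 1, then scale by 2515 rpm
ring teeth: 32 + 2·23 = 78
32(ω_sun−ω_arm) = −78(ω_ring−ω_arm),  ω_sun = 0, ω_ring = 1
32(0−ω_arm) = −78(1−ω_arm)  ⇒  110·ω_arm = 78  ⇒  ω_arm = 39/55
sun–planet mesh: 32·(0−39/55) = −23·(ω_p−ω_arm)  ⇒  ω_p−ω_arm = 1248/1265
scale: ω_p−ω_arm = 1248/1265 × 2515 rpm = +2481.2016 rpm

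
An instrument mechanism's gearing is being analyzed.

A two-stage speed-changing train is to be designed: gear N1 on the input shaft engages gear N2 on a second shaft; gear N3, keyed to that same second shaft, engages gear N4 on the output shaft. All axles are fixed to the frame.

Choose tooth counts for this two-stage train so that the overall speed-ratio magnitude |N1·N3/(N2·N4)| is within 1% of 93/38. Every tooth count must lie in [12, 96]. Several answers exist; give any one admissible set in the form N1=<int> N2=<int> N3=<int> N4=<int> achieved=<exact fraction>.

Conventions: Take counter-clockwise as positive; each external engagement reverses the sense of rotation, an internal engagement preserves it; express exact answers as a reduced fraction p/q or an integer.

class = fixed-axis compound train [2-stage, 93/38 wanted]
target = 93/38 in lowest terms: an exact hit needs N1·N3 = k·93 and N2·N4 = k·38 for one integer k, every count in [12, 96]; additionally prefer no 1:1 stage (N1 ≠ N2, N3 ≠ N4)
k = 1…5: no 1:1-free in-range split of k·93 and k·38 into factor pairs; take k = 6
k = 6: N1·N3 = 558 = 18·31, N2·N4 = 228 = 12·19
achieved = 18·31/(12·19) = 93/38; |achieved − target| = 0 ≤ 93/3800 ✓

N1=18 N2=12 N3=31 N4=19 achieved=93/38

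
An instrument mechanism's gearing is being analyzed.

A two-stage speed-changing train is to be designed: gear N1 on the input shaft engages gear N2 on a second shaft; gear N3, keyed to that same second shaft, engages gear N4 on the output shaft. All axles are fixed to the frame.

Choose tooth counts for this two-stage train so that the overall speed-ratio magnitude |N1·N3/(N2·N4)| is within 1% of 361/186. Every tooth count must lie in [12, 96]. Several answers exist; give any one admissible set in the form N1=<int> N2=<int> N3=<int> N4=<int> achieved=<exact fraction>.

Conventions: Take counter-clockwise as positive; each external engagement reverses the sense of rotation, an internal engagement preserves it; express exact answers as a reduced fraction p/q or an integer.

N1=19 N2=12 N3=38 N4=31 achieved=361/186

design class (target 361/186): fixed-axis compound train
target = 361/186 in lowest terms: an exact hit needs N1·N3 = k·361 and N2·N4 = k·186 for one integer k, every count in [12, 96]; additionally prefer no 1:1 stage (N1 ≠ N2, N3 ≠ N4)
k = 1: no 1:1-free in-range split of k·361 and k·186 into factor pairs; take k = 2
k = 2: N1·N3 = 722 = 19·38, N2·N4 = 372 = 12·31
achieved = 19·38/(12·31) = 361/186; |achieved − target| = 0 ≤ 361/18600 ✓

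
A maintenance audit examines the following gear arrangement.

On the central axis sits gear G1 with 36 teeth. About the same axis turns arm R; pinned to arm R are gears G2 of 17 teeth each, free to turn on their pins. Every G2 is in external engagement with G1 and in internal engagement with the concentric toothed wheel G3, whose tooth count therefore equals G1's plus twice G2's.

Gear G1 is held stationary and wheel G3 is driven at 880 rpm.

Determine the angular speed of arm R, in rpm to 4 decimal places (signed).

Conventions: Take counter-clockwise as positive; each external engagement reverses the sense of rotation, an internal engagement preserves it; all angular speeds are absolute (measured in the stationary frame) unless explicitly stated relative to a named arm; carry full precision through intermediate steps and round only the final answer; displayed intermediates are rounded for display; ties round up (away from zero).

+581.1321 rpm

topology: planetary set — G1 36T / G2 17T / G3 70T, arm = carrier (Willis)
normalise by the input: solve with ω_ring = 1, then scale by 880 rpm
ring teeth: 36 + 2·17 = 70
36(ω_sun−ω_arm) = −70(ω_ring−ω_arm),  ω_sun = 0, ω_ring = 1
36(0−ω_arm) = −70(1−ω_arm)  ⇒  106·ω_arm = 70  ⇒  ω_arm = 35/53
scale: ω_arm = 35/53 × 880 rpm = +581.1321 rpm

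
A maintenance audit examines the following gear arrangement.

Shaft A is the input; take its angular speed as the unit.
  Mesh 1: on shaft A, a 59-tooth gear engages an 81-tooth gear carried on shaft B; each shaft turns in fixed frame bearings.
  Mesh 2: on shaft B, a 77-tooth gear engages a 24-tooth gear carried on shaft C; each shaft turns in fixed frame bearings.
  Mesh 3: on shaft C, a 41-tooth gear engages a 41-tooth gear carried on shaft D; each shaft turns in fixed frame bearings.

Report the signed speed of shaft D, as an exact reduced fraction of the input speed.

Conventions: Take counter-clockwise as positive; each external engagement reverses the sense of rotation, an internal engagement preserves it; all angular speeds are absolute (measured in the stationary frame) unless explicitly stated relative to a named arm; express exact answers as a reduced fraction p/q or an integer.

-4543/1944

3-mesh fixed-axis compound train (all bearings frame-fixed)
mesh 1 [59T→81T]: |ω|/ω_in = 1×59/81 = 59/81, sense flips to −
mesh 2 [77T→24T]: |ω|/ω_in = (59/81)×77/24 = 4543/1944, sense flips to +
mesh 3 [41T→41T]: |ω|/ω_in = (4543/1944)×41/41 = 4543/1944, sense flips to −
signed output speed (× input speed) = -4543/1944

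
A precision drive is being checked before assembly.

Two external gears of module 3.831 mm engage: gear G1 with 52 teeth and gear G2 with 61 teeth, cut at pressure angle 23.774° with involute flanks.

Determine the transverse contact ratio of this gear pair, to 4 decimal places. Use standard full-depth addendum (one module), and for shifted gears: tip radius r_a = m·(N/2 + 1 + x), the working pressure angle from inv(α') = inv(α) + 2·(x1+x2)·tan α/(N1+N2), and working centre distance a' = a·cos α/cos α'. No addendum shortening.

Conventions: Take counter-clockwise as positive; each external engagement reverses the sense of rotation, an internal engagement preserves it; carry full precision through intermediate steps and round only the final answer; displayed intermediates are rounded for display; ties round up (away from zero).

1.5949

single-mesh involute tooth geometry (52T engaging 61T at module 3.831)
base radii: r_b1 = 91.153703, r_b2 = 106.930306
tip radii: r_a1 = 103.437000, r_a2 = 120.676500
no profile shift: α' = α, a' = a
action lengths: √(r_a1²−r_b1²) = 48.889828, √(r_a2²−r_b2²) = 55.935028
base pitch p_b = π·m·cos α = 11.014146
CR = (48.889828 + 55.935028 − 216.451500·sin 23.77400°)/11.014146 = 1.594926
contact ratio ≈ 1.5949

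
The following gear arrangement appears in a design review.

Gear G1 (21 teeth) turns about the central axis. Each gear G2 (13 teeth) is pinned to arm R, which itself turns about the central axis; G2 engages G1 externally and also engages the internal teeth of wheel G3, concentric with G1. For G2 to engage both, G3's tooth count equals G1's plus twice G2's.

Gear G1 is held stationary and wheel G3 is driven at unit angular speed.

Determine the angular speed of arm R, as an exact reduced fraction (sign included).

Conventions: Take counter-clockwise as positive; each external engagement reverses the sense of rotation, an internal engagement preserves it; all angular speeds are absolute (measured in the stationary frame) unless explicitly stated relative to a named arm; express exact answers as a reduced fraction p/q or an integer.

planetary set (21T centre, 13T on arm, 47T internal) — Willis relation
ring teeth: 21 + 2·13 = 47
21(ω_sun−ω_arm) = −47(ω_ring−ω_arm),  ω_sun = 0, ω_ring = 1
21(0−ω_arm) = −47(1−ω_arm)  ⇒  68·ω_arm = 47  ⇒  ω_arm = 47/68
exact speed ratio = 47/68

47/68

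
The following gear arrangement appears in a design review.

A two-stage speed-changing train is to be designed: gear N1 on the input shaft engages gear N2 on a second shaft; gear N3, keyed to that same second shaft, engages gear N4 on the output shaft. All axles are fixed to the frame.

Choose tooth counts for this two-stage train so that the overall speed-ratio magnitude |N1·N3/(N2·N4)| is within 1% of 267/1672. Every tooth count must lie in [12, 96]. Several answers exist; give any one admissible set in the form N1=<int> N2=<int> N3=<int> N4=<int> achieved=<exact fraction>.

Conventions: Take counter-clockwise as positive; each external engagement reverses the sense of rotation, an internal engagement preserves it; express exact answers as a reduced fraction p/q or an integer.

design class (target 267/1672): fixed-axis compound train
target = 267/1672 in lowest terms: an exact hit needs N1·N3 = k·267 and N2·N4 = k·1672 for one integer k, every count in [12, 96]; additionally prefer no 1:1 stage (N1 ≠ N2, N3 ≠ N4)
k = 1…3: no 1:1-free in-range split of k·267 and k·1672 into factor pairs; take k = 4
k = 4: N1·N3 = 1068 = 12·89, N2·N4 = 6688 = 76·88
achieved = 12·89/(76·88) = 267/1672; |achieved − target| = 0 ≤ 267/167200 ✓

N1=12 N2=76 N3=89 N4=88 achieved=267/1672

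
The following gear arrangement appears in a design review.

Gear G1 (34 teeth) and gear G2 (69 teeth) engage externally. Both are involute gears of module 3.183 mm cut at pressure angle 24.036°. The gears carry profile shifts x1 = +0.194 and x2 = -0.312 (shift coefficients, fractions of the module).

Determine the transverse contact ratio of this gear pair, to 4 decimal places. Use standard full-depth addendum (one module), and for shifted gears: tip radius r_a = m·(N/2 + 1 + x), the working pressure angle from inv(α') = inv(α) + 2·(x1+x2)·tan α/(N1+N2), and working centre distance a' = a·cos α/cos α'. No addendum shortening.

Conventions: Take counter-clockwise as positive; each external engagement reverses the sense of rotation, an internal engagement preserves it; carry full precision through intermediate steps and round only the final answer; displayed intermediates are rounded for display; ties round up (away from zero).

recognized (one external pair, fixed centres): single-mesh tooth geometry, m = 3.183, N1 = 34, N2 = 69
base radii: r_b1 = 49.419020, r_b2 = 100.291540
tip radii: r_a1 = 57.911502, r_a2 = 112.003404
inv(α') = inv(24.036°) + 2·(+0.194-0.312)·tan α/(34+69) = 0.02545257  ⇒  α' = 23.73748°
a' = a·cos α / cos α' = 163.9245·cos 24.036°/cos 23.73748° = 163.546704
action lengths: √(r_a1²−r_b1²) = 30.191100, √(r_a2²−r_b2²) = 49.863508
base pitch p_b = π·m·cos α = 9.132614
CR = (30.191100 + 49.863508 − 163.546704·sin 23.73748°)/9.132614 = 1.556993
contact ratio ≈ 1.5570

1.5570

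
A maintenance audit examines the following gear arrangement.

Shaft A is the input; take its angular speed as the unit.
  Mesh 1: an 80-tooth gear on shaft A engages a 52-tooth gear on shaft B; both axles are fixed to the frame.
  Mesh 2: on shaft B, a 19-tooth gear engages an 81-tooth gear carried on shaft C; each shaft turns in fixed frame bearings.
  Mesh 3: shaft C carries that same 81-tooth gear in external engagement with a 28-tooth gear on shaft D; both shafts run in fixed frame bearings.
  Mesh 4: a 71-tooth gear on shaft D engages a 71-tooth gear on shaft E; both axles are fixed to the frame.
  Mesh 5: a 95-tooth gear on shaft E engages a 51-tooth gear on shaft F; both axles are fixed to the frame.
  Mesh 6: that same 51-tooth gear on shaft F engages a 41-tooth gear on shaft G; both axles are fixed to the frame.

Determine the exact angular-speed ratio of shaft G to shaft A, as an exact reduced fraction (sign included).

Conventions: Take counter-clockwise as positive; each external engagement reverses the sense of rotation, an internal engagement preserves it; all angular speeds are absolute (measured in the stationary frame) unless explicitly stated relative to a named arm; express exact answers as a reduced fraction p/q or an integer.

9025/3731

class = fixed-axis compound train [6 meshes; 6 ratios multiply, 6 sense flips]
mesh 1 [80T→52T]: running ratio 20/13, sense −
mesh 2 [19T→81T]: running ratio 380/1053, sense +
mesh 3 [81T→28T]: running ratio 95/91, sense −
mesh 4 [71T→71T]: running ratio 95/91, sense +
mesh 5 [95T→51T]: running ratio 9025/4641, sense −
mesh 6 [51T→41T]: running ratio 9025/3731, sense +
ω_out/ω_in = 9025/3731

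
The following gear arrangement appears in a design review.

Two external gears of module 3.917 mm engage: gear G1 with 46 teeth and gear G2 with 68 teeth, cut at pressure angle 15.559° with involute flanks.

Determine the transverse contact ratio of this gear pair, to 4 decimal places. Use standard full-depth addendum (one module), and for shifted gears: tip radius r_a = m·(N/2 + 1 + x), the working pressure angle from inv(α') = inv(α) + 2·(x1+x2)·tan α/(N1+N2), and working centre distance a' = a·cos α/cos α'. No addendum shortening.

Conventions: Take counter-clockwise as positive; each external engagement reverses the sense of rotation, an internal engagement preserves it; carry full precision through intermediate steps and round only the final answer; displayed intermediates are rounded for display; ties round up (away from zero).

2.0715

class = single-mesh tooth geometry [involute pair 46T × 68T, m = 3.917]
base radii: r_b1 = 86.789593, r_b2 = 128.297660
tip radii: r_a1 = 94.008000, r_a2 = 137.095000
no profile shift: α' = α, a' = a
action lengths: √(r_a1²−r_b1²) = 36.125760, √(r_a2²−r_b2²) = 48.319246
base pitch p_b = π·m·cos α = 11.854676
CR = (36.125760 + 48.319246 − 223.269000·sin 15.55900°)/11.854676 = 2.071541
contact ratio ≈ 2.0715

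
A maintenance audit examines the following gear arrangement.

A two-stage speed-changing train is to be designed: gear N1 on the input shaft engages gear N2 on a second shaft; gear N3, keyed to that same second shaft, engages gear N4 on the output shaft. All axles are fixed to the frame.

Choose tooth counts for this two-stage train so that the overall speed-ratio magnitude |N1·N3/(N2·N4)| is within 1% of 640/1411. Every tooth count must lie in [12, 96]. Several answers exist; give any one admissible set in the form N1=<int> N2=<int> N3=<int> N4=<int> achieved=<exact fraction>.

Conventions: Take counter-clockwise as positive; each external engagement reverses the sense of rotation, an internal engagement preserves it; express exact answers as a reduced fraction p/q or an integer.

2-stage fixed-axis compound train for ratio 640/1411
target = 640/1411 in lowest terms: an exact hit needs N1·N3 = k·640 and N2·N4 = k·1411 for one integer k, every count in [12, 96]; additionally prefer no 1:1 stage (N1 ≠ N2, N3 ≠ N4)
k = 1: N1·N3 = 640 = 16·40, N2·N4 = 1411 = 17·83
achieved = 16·40/(17·83) = 640/1411; |achieved − target| = 0 ≤ 32/7055 ✓

N1=16 N2=17 N3=40 N4=83 achieved=640/1411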